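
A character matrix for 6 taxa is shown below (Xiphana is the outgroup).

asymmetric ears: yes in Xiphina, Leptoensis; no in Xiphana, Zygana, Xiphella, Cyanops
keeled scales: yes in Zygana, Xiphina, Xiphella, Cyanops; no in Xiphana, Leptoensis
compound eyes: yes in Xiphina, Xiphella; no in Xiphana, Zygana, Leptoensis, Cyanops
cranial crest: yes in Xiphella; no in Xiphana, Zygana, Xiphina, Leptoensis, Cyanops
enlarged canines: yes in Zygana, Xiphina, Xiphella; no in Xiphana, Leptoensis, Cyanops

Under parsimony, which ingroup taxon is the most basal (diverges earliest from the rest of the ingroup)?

The outgroup has state 'no' for every character, so 'yes' is the derived state throughout.
asymmetric ears (state 'yes') occurs in Leptoensis and Xiphina but conflicts with the nesting implied by the other characters — most parsimoniously interpreted as homoplasy.
keeled scales (derived state 'yes') is shared by Cyanops, Xiphella, Xiphina, and Zygana — a synapomorphy uniting that clade.
Only Xiphella and Xiphina show the derived state 'yes' for compound eyes, supporting them as a clade.
cranial crest (derived state 'yes') is unique to Xiphella (autapomorphy; uninformative for grouping).
enlarged canines (derived state 'yes') is shared by Xiphella, Xiphina, and Zygana — a synapomorphy uniting that clade.
Most parsimonious ingroup topology: (((Zygana,(Xiphina,Xiphella)),Cyanops),Leptoensis).
Leptoensis is sister to the clade containing all other ingroup taxa, so it is the earliest-diverging (most basal) ingroup lineage.

Leptoensis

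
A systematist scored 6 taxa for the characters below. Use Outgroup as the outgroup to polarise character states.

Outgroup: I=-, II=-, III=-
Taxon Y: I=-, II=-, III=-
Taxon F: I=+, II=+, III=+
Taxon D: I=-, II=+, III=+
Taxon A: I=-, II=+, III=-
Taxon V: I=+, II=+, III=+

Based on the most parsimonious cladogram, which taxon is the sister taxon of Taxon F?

The outgroup has state '-' for every character, so '+' is the derived state throughout.
Only Taxon F and Taxon V show the derived state '+' for I, supporting them as a clade.
II (derived state '+') is shared by Taxon A, Taxon D, Taxon F, and Taxon V — a synapomorphy uniting that clade.
III (derived state '+') is shared by Taxon D, Taxon F, and Taxon V — a synapomorphy uniting that clade.
Most parsimonious ingroup topology: (Taxon Y,(((Taxon F,Taxon V),Taxon D),Taxon A)).
Taxon F and Taxon V form a cherry on this tree, so they are sister taxa.

Taxon V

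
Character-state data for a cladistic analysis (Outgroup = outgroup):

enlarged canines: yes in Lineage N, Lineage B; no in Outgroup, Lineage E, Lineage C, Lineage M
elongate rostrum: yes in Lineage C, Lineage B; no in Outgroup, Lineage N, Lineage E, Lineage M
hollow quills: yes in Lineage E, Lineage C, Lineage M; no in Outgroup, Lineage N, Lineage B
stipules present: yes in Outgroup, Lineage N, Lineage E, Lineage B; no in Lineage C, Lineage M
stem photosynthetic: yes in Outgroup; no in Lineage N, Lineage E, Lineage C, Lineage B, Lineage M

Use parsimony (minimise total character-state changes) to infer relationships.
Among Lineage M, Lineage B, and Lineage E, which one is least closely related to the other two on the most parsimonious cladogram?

Character polarity is set by the outgroup: the derived state is whichever differs from the outgroup's state, so for stipules present, stem photosynthetic the derived state is 'no', and for the remaining characters it is 'yes'.
Only Lineage B and Lineage N show the derived state 'yes' for enlarged canines, supporting them as a clade.
elongate rostrum (state 'yes') occurs in Lineage B and Lineage C but conflicts with the nesting implied by the other characters — most parsimoniously interpreted as homoplasy.
hollow quills: derived state 'yes' in Lineage C, Lineage E, and Lineage M only — synapomorphy for {Lineage C, Lineage E, Lineage M}.
stipules present: derived state 'no' in Lineage C and Lineage M only — synapomorphy for {Lineage C, Lineage M}.
stem photosynthetic (derived state 'no') is shared by all ingroup taxa — unites the whole ingroup.
Most parsimonious ingroup topology: ((Lineage N,Lineage B),(Lineage E,(Lineage C,Lineage M))).
Lineage M and Lineage E share a more recent common ancestor with each other than either does with Lineage B, so Lineage B is the least closely related of the three.

Lineage B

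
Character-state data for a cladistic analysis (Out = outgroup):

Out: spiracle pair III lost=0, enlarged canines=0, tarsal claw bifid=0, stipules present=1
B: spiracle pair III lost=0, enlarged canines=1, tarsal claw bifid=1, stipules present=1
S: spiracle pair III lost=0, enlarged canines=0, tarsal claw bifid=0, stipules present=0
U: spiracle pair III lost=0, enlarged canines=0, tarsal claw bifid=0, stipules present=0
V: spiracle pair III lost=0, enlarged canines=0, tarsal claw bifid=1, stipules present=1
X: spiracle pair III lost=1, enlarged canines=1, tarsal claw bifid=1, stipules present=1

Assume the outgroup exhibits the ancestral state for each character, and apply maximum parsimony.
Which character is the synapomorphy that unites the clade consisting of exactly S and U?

Character polarity is set by the outgroup: the derived state is whichever differs from the outgroup's state, so for stipules present the derived state is '0', and for the remaining characters it is '1'.
spiracle pair III lost (derived state '1') is unique to X (autapomorphy; uninformative for grouping).
enlarged canines (derived state '1') is shared by B and X — a synapomorphy uniting that clade.
tarsal claw bifid: derived state '1' in B, V, and X only — synapomorphy for {B, V, X}.
stipules present: derived state '0' in S and U only — synapomorphy for {S, U}.
Most parsimonious ingroup topology: (((X,B),V),(U,S)).
The clade {S, U} is supported by stipules present: its derived state '0' occurs in exactly those taxa and in no other taxon (including the outgroup).

stipules present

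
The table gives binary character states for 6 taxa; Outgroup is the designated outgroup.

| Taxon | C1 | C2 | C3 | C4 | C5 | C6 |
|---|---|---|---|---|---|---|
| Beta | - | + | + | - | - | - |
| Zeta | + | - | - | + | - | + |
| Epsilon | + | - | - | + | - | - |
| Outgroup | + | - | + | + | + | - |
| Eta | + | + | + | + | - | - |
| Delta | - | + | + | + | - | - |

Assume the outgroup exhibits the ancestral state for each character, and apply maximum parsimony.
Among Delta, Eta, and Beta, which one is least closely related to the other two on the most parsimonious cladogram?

Eta

Character polarity is set by the outgroup: the derived state is whichever differs from the outgroup's state, so for C1, C3, C4, C5 the derived state is '-', and for the remaining characters it is '+'.
C1: derived state '-' in Beta and Delta only — synapomorphy for {Beta, Delta}.
C2 (derived state '+') is shared by Beta, Delta, and Eta — a synapomorphy uniting that clade.
Only Epsilon and Zeta show the derived state '-' for C3, supporting them as a clade.
C4 (derived state '-') is unique to Beta (autapomorphy; uninformative for grouping).
All ingroup taxa share the derived state '-' for C5; it defines the ingroup but does not resolve relationships within it.
C6 (derived state '+') is unique to Zeta (autapomorphy; uninformative for grouping).
Most parsimonious ingroup topology: (((Beta,Delta),Eta),(Zeta,Epsilon)).
Beta and Delta share a more recent common ancestor with each other than either does with Eta, so Eta is the least closely related of the three.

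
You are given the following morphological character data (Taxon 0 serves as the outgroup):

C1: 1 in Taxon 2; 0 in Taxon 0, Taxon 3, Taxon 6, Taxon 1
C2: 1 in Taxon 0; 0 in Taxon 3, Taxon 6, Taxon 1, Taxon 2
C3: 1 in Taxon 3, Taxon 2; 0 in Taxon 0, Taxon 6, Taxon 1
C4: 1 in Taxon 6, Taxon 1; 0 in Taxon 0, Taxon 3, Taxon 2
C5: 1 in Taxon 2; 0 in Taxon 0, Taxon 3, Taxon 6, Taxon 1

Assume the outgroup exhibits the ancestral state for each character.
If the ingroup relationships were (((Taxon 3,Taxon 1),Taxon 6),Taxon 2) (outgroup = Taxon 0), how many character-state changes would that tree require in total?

7

Map each character onto (((Taxon 3,Taxon 1),Taxon 6),Taxon 2) (rooted by Taxon 0) and count the minimum state changes it requires (Fitch parsimony):
C1: 1; C2: 1; C3: 2; C4: 2; C5: 1.
Total tree length = 7.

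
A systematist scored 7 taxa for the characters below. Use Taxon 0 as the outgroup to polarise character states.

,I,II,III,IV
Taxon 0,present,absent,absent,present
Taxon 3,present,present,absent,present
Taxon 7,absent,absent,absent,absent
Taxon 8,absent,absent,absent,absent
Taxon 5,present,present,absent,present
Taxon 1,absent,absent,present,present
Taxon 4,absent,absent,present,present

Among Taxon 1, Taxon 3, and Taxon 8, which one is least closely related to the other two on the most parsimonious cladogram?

Character polarity is set by the outgroup: the derived state is whichever differs from the outgroup's state, so for I, IV the derived state is 'absent', and for the remaining characters it is 'present'.
I (derived state 'absent') is shared by Taxon 1, Taxon 4, Taxon 7, and Taxon 8 — a synapomorphy uniting that clade.
II (derived state 'present') is shared by Taxon 3 and Taxon 5 — a synapomorphy uniting that clade.
III (derived state 'present') is shared by Taxon 1 and Taxon 4 — a synapomorphy uniting that clade.
Only Taxon 7 and Taxon 8 show the derived state 'absent' for IV, supporting them as a clade.
Most parsimonious ingroup topology: ((Taxon 3,Taxon 5),((Taxon 7,Taxon 8),(Taxon 1,Taxon 4))).
Taxon 1 and Taxon 8 share a more recent common ancestor with each other than either does with Taxon 3, so Taxon 3 is the least closely related of the three.

Taxon 3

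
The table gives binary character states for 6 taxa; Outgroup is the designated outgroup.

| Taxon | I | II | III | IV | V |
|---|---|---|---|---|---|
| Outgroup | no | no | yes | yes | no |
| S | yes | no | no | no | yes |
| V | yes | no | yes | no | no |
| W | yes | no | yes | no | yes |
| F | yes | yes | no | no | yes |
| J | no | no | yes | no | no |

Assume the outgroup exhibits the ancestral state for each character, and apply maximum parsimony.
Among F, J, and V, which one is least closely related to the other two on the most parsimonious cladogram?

J

Character polarity is set by the outgroup: the derived state is whichever differs from the outgroup's state, so for III, IV the derived state is 'no', and for the remaining characters it is 'yes'.
I: derived state 'yes' in F, S, V, and W only — synapomorphy for {F, S, V, W}.
II: derived state 'yes' in F only — an autapomorphy, so it tells us nothing about relationships among taxa.
III (derived state 'no') is shared by F and S — a synapomorphy uniting that clade.
All ingroup taxa share the derived state 'no' for IV; it defines the ingroup but does not resolve relationships within it.
V: derived state 'yes' in F, S, and W only — synapomorphy for {F, S, W}.
Most parsimonious ingroup topology: (J,(((S,F),W),V)).
F and V share a more recent common ancestor with each other than either does with J, so J is the least closely related of the three.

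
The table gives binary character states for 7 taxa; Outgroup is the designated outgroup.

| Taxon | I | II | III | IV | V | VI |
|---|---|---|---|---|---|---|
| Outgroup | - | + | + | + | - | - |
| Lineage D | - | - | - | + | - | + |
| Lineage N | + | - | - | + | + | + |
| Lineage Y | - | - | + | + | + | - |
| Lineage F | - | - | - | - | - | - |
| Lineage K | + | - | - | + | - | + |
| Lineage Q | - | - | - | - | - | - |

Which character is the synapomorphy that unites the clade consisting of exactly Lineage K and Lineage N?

I

Character polarity is set by the outgroup: the derived state is whichever differs from the outgroup's state, so for II, III, IV the derived state is '-', and for the remaining characters it is '+'.
Only Lineage K and Lineage N show the derived state '+' for I, supporting them as a clade.
II (derived state '-') is shared by all ingroup taxa — unites the whole ingroup.
III (derived state '-') is shared by Lineage D, Lineage F, Lineage K, Lineage N, and Lineage Q — a synapomorphy uniting that clade.
IV: derived state '-' in Lineage F and Lineage Q only — synapomorphy for {Lineage F, Lineage Q}.
V groups Lineage N and Lineage Y, which is incompatible with the clades supported by the remaining characters; treating it as convergent (homoplasy) costs fewer steps than any alternative tree.
Only Lineage D, Lineage K, and Lineage N show the derived state '+' for VI, supporting them as a clade.
Most parsimonious ingroup topology: (((Lineage D,(Lineage N,Lineage K)),(Lineage F,Lineage Q)),Lineage Y).
The clade {Lineage K, Lineage N} is supported by I: its derived state '+' occurs in exactly those taxa and in no other taxon (including the outgroup).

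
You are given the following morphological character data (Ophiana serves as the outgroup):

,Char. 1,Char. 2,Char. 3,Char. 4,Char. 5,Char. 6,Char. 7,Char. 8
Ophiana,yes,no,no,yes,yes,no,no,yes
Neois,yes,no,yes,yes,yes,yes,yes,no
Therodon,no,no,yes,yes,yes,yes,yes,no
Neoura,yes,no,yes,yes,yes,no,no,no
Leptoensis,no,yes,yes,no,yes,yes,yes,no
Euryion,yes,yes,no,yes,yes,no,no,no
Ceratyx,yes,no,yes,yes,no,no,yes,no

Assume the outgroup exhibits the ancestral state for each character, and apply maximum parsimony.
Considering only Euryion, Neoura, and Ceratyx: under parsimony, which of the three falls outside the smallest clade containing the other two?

Character polarity is set by the outgroup: the derived state is whichever differs from the outgroup's state, so for Char. 1, Char. 4, Char. 5, Char. 8 the derived state is 'no', and for the remaining characters it is 'yes'.
Char. 1 (derived state 'no') is shared by Leptoensis and Therodon — a synapomorphy uniting that clade.
Char. 2 groups Euryion and Leptoensis, which is incompatible with the clades supported by the remaining characters; treating it as convergent (homoplasy) costs fewer steps than any alternative tree.
Only Ceratyx, Leptoensis, Neois, Neoura, and Therodon show the derived state 'yes' for Char. 3, supporting them as a clade.
Char. 4: derived state 'no' in Leptoensis only — an autapomorphy, so it tells us nothing about relationships among taxa.
Char. 5 (derived state 'no') is unique to Ceratyx (autapomorphy; uninformative for grouping).
Only Leptoensis, Neois, and Therodon show the derived state 'yes' for Char. 6, supporting them as a clade.
Char. 7: derived state 'yes' in Ceratyx, Leptoensis, Neois, and Therodon only — synapomorphy for {Ceratyx, Leptoensis, Neois, Therodon}.
Char. 8 (derived state 'no') is shared by all ingroup taxa — unites the whole ingroup.
Most parsimonious ingroup topology: ((((Neois,(Therodon,Leptoensis)),Ceratyx),Neoura),Euryion).
Ceratyx and Neoura share a more recent common ancestor with each other than either does with Euryion, so Euryion is the least closely related of the three.

Euryion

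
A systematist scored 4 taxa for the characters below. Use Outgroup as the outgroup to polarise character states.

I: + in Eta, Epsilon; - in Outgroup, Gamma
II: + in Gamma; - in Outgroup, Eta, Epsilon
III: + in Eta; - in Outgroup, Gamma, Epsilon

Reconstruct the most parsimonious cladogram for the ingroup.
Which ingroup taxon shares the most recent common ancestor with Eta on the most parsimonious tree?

The outgroup has state '-' for every character, so '+' is the derived state throughout.
Only Epsilon and Eta show the derived state '+' for I, supporting them as a clade.
II: derived state '+' in Gamma only — an autapomorphy, so it tells us nothing about relationships among taxa.
III (derived state '+') is unique to Eta (autapomorphy; uninformative for grouping).
Most parsimonious ingroup topology: ((Eta,Epsilon),Gamma).
Eta and Epsilon form a cherry on this tree, so they are sister taxa.

Epsilon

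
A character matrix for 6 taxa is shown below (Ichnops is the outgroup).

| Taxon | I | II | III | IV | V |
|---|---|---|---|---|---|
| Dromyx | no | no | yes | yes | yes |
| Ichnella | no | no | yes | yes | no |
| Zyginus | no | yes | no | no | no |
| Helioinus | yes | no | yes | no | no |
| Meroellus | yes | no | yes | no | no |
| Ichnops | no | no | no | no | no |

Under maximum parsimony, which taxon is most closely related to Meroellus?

Helioinus

The outgroup has state 'no' for every character, so 'yes' is the derived state throughout.
I: derived state 'yes' in Helioinus and Meroellus only — synapomorphy for {Helioinus, Meroellus}.
II (derived state 'yes') is unique to Zyginus (autapomorphy; uninformative for grouping).
III (derived state 'yes') is shared by Dromyx, Helioinus, Ichnella, and Meroellus — a synapomorphy uniting that clade.
IV (derived state 'yes') is shared by Dromyx and Ichnella — a synapomorphy uniting that clade.
V (derived state 'yes') is unique to Dromyx (autapomorphy; uninformative for grouping).
Most parsimonious ingroup topology: (Zyginus,((Helioinus,Meroellus),(Ichnella,Dromyx))).
Meroellus and Helioinus form a cherry on this tree, so they are sister taxa.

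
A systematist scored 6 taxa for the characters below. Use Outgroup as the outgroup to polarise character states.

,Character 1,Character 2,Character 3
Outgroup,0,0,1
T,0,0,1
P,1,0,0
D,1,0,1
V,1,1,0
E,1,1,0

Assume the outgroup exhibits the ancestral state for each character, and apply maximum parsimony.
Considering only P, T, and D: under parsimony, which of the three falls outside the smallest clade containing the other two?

T

Character polarity is set by the outgroup: the derived state is whichever differs from the outgroup's state, so for Character 3 the derived state is '0', and for the remaining characters it is '1'.
Character 1: derived state '1' in D, E, P, and V only — synapomorphy for {D, E, P, V}.
Character 2: derived state '1' in E and V only — synapomorphy for {E, V}.
Character 3: derived state '0' in E, P, and V only — synapomorphy for {E, P, V}.
Most parsimonious ingroup topology: (T,((P,(V,E)),D)).
P and D share a more recent common ancestor with each other than either does with T, so T is the least closely related of the three.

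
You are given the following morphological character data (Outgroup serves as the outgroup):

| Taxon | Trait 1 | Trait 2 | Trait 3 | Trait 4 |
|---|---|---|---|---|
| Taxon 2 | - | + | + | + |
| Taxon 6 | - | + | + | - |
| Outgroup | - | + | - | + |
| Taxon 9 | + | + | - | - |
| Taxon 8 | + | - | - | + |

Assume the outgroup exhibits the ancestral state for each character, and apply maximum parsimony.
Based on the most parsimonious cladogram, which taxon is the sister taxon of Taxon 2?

Taxon 6

Character polarity is set by the outgroup: the derived state is whichever differs from the outgroup's state, so for Trait 2, Trait 4 the derived state is '-', and for the remaining characters it is '+'.
Trait 1: derived state '+' in Taxon 8 and Taxon 9 only — synapomorphy for {Taxon 8, Taxon 9}.
Trait 2 (derived state '-') is unique to Taxon 8 (autapomorphy; uninformative for grouping).
Trait 3 (derived state '+') is shared by Taxon 2 and Taxon 6 — a synapomorphy uniting that clade.
Trait 4 groups Taxon 6 and Taxon 9, which is incompatible with the clades supported by the remaining characters; treating it as convergent (homoplasy) costs fewer steps than any alternative tree.
Most parsimonious ingroup topology: ((Taxon 6,Taxon 2),(Taxon 8,Taxon 9)).
Taxon 2 and Taxon 6 form a cherry on this tree, so they are sister taxa.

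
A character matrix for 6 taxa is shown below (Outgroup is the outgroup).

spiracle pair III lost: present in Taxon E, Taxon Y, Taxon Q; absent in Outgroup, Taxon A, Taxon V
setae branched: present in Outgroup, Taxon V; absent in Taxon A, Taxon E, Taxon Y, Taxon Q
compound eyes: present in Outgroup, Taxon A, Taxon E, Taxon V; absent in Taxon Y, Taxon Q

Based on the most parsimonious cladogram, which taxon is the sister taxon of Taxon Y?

Character polarity is set by the outgroup: the derived state is whichever differs from the outgroup's state, so for setae branched, compound eyes the derived state is 'absent', and for the remaining characters it is 'present'.
spiracle pair III lost (derived state 'present') is shared by Taxon E, Taxon Q, and Taxon Y — a synapomorphy uniting that clade.
setae branched (derived state 'absent') is shared by Taxon A, Taxon E, Taxon Q, and Taxon Y — a synapomorphy uniting that clade.
compound eyes (derived state 'absent') is shared by Taxon Q and Taxon Y — a synapomorphy uniting that clade.
Most parsimonious ingroup topology: ((Taxon A,(Taxon E,(Taxon Y,Taxon Q))),Taxon V).
Taxon Y and Taxon Q form a cherry on this tree, so they are sister taxa.

Taxon Q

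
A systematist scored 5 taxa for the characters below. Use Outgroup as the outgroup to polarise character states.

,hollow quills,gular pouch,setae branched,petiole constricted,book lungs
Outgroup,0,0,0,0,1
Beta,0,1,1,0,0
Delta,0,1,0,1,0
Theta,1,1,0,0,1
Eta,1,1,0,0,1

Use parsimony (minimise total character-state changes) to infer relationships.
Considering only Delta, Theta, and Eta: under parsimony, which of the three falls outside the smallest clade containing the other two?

Delta

Character polarity is set by the outgroup: the derived state is whichever differs from the outgroup's state, so for book lungs the derived state is '0', and for the remaining characters it is '1'.
hollow quills (derived state '1') is shared by Eta and Theta — a synapomorphy uniting that clade.
gular pouch (derived state '1') is shared by all ingroup taxa — unites the whole ingroup.
setae branched (derived state '1') is unique to Beta (autapomorphy; uninformative for grouping).
petiole constricted (derived state '1') is unique to Delta (autapomorphy; uninformative for grouping).
book lungs: derived state '0' in Beta and Delta only — synapomorphy for {Beta, Delta}.
Most parsimonious ingroup topology: ((Beta,Delta),(Theta,Eta)).
Theta and Eta share a more recent common ancestor with each other than either does with Delta, so Delta is the least closely related of the three.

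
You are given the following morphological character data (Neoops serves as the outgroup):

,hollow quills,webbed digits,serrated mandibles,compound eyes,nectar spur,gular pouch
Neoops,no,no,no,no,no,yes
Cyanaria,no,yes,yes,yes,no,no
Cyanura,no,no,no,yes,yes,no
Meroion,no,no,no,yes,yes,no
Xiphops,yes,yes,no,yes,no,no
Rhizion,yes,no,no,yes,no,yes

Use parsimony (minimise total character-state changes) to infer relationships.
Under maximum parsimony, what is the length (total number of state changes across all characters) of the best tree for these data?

Character polarity is set by the outgroup: the derived state is whichever differs from the outgroup's state, so for gular pouch the derived state is 'no', and for the remaining characters it is 'yes'.
hollow quills groups Rhizion and Xiphops, which is incompatible with the clades supported by the remaining characters; treating it as convergent (homoplasy) costs fewer steps than any alternative tree.
webbed digits: derived state 'yes' in Cyanaria and Xiphops only — synapomorphy for {Cyanaria, Xiphops}.
serrated mandibles: derived state 'yes' in Cyanaria only — an autapomorphy, so it tells us nothing about relationships among taxa.
All ingroup taxa share the derived state 'yes' for compound eyes; it defines the ingroup but does not resolve relationships within it.
nectar spur (derived state 'yes') is shared by Cyanura and Meroion — a synapomorphy uniting that clade.
gular pouch: derived state 'no' in Cyanaria, Cyanura, Meroion, and Xiphops only — synapomorphy for {Cyanaria, Cyanura, Meroion, Xiphops}.
Most parsimonious ingroup topology: (((Xiphops,Cyanaria),(Meroion,Cyanura)),Rhizion).
Changes per character on this tree: hollow quills: 2; webbed digits: 1; serrated mandibles: 1; compound eyes: 1; nectar spur: 1; gular pouch: 1.
Total = 7.

7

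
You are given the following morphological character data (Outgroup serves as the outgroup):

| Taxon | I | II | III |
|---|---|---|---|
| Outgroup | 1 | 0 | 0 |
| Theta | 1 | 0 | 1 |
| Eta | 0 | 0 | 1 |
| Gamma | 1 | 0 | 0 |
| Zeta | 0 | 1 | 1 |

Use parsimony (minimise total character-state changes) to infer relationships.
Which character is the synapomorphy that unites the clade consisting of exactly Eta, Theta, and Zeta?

III

Character polarity is set by the outgroup: the derived state is whichever differs from the outgroup's state, so for I the derived state is '0', and for the remaining characters it is '1'.
I (derived state '0') is shared by Eta and Zeta — a synapomorphy uniting that clade.
II: derived state '1' in Zeta only — an autapomorphy, so it tells us nothing about relationships among taxa.
III (derived state '1') is shared by Eta, Theta, and Zeta — a synapomorphy uniting that clade.
Most parsimonious ingroup topology: ((Theta,(Eta,Zeta)),Gamma).
The clade {Eta, Theta, Zeta} is supported by III: its derived state '1' occurs in exactly those taxa and in no other taxon (including the outgroup).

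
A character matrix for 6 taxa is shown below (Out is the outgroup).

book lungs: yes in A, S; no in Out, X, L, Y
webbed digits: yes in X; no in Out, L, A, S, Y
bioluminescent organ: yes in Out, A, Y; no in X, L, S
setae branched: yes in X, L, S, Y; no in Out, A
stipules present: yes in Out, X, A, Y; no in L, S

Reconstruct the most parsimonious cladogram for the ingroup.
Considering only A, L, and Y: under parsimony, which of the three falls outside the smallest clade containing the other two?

A

Character polarity is set by the outgroup: the derived state is whichever differs from the outgroup's state, so for bioluminescent organ, stipules present the derived state is 'no', and for the remaining characters it is 'yes'.
book lungs groups A and S, which is incompatible with the clades supported by the remaining characters; treating it as convergent (homoplasy) costs fewer steps than any alternative tree.
webbed digits: derived state 'yes' in X only — an autapomorphy, so it tells us nothing about relationships among taxa.
bioluminescent organ: derived state 'no' in L, S, and X only — synapomorphy for {L, S, X}.
Only L, S, X, and Y show the derived state 'yes' for setae branched, supporting them as a clade.
stipules present: derived state 'no' in L and S only — synapomorphy for {L, S}.
Most parsimonious ingroup topology: (((X,(L,S)),Y),A).
L and Y share a more recent common ancestor with each other than either does with A, so A is the least closely related of the three.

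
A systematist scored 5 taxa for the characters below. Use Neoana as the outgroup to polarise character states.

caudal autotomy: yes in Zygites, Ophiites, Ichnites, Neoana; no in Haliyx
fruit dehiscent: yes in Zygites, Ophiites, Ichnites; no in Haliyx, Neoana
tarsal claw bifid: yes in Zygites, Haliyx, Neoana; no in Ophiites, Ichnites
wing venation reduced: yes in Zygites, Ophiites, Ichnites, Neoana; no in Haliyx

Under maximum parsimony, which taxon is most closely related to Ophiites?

Character polarity is set by the outgroup: the derived state is whichever differs from the outgroup's state, so for caudal autotomy, tarsal claw bifid, wing venation reduced the derived state is 'no', and for the remaining characters it is 'yes'.
caudal autotomy (derived state 'no') is unique to Haliyx (autapomorphy; uninformative for grouping).
fruit dehiscent (derived state 'yes') is shared by Ichnites, Ophiites, and Zygites — a synapomorphy uniting that clade.
tarsal claw bifid: derived state 'no' in Ichnites and Ophiites only — synapomorphy for {Ichnites, Ophiites}.
wing venation reduced: derived state 'no' in Haliyx only — an autapomorphy, so it tells us nothing about relationships among taxa.
Most parsimonious ingroup topology: (((Ophiites,Ichnites),Zygites),Haliyx).
Ophiites and Ichnites form a cherry on this tree, so they are sister taxa.

Ichnites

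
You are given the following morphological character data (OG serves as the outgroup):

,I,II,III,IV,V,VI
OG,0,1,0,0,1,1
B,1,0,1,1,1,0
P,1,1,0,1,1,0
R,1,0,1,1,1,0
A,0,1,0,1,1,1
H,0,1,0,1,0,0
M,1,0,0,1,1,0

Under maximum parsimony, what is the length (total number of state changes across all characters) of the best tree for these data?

6

Character polarity is set by the outgroup: the derived state is whichever differs from the outgroup's state, so for II, V, VI the derived state is '0', and for the remaining characters it is '1'.
I (derived state '1') is shared by B, M, P, and R — a synapomorphy uniting that clade.
Only B, M, and R show the derived state '0' for II, supporting them as a clade.
III (derived state '1') is shared by B and R — a synapomorphy uniting that clade.
IV (derived state '1') is shared by all ingroup taxa — unites the whole ingroup.
V: derived state '0' in H only — an autapomorphy, so it tells us nothing about relationships among taxa.
Only B, H, M, P, and R show the derived state '0' for VI, supporting them as a clade.
Most parsimonious ingroup topology: (((((B,R),M),P),H),A).
Changes per character on this tree: I: 1; II: 1; III: 1; IV: 1; V: 1; VI: 1.
Total = 6.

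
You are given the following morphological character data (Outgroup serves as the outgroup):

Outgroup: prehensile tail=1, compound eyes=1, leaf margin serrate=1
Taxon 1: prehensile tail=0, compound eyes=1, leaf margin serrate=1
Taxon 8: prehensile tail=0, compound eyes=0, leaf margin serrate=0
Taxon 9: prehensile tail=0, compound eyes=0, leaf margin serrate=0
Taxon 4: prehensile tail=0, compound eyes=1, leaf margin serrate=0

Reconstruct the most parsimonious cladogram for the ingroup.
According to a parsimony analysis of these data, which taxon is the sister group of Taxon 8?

Taxon 9

The outgroup has state '1' for every character, so '0' is the derived state throughout.
All ingroup taxa share the derived state '0' for prehensile tail; it defines the ingroup but does not resolve relationships within it.
compound eyes (derived state '0') is shared by Taxon 8 and Taxon 9 — a synapomorphy uniting that clade.
Only Taxon 4, Taxon 8, and Taxon 9 show the derived state '0' for leaf margin serrate, supporting them as a clade.
Most parsimonious ingroup topology: (Taxon 1,((Taxon 8,Taxon 9),Taxon 4)).
Taxon 8 and Taxon 9 form a cherry on this tree, so they are sister taxa.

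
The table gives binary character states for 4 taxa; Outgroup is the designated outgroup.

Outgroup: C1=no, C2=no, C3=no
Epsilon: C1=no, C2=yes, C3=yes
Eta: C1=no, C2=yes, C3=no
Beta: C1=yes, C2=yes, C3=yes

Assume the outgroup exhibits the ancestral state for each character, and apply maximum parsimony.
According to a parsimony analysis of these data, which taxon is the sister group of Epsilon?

Beta

The outgroup has state 'no' for every character, so 'yes' is the derived state throughout.
C1: derived state 'yes' in Beta only — an autapomorphy, so it tells us nothing about relationships among taxa.
All ingroup taxa share the derived state 'yes' for C2; it defines the ingroup but does not resolve relationships within it.
Only Beta and Epsilon show the derived state 'yes' for C3, supporting them as a clade.
Most parsimonious ingroup topology: ((Epsilon,Beta),Eta).
Epsilon and Beta form a cherry on this tree, so they are sister taxa.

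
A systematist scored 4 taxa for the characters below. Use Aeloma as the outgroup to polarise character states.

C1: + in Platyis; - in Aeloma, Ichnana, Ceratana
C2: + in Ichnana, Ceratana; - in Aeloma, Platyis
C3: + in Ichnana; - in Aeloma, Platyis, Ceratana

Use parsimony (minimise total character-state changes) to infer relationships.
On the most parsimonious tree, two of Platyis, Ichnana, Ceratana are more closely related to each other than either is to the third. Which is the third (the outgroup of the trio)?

Platyis

The outgroup has state '-' for every character, so '+' is the derived state throughout.
C1 (derived state '+') is unique to Platyis (autapomorphy; uninformative for grouping).
C2: derived state '+' in Ceratana and Ichnana only — synapomorphy for {Ceratana, Ichnana}.
C3: derived state '+' in Ichnana only — an autapomorphy, so it tells us nothing about relationships among taxa.
Most parsimonious ingroup topology: ((Ichnana,Ceratana),Platyis).
Ichnana and Ceratana share a more recent common ancestor with each other than either does with Platyis, so Platyis is the least closely related of the three.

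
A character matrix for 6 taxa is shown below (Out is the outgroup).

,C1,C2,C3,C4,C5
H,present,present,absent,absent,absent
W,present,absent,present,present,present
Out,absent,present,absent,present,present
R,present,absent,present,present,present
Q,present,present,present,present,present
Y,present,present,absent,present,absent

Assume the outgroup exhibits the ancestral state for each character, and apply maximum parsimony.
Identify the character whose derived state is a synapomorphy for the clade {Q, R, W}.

C3

Character polarity is set by the outgroup: the derived state is whichever differs from the outgroup's state, so for C2, C4, C5 the derived state is 'absent', and for the remaining characters it is 'present'.
C1 (derived state 'present') is shared by all ingroup taxa — unites the whole ingroup.
C2 (derived state 'absent') is shared by R and W — a synapomorphy uniting that clade.
C3: derived state 'present' in Q, R, and W only — synapomorphy for {Q, R, W}.
C4 (derived state 'absent') is unique to H (autapomorphy; uninformative for grouping).
C5: derived state 'absent' in H and Y only — synapomorphy for {H, Y}.
Most parsimonious ingroup topology: (((R,W),Q),(H,Y)).
The clade {Q, R, W} is supported by C3: its derived state 'present' occurs in exactly those taxa and in no other taxon (including the outgroup).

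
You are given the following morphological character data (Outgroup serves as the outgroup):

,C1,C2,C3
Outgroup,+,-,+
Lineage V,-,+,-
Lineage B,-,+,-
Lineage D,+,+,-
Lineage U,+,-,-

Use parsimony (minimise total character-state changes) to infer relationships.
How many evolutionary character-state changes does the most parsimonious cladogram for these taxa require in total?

Character polarity is set by the outgroup: the derived state is whichever differs from the outgroup's state, so for C1, C3 the derived state is '-', and for the remaining characters it is '+'.
Only Lineage B and Lineage V show the derived state '-' for C1, supporting them as a clade.
C2 (derived state '+') is shared by Lineage B, Lineage D, and Lineage V — a synapomorphy uniting that clade.
All ingroup taxa share the derived state '-' for C3; it defines the ingroup but does not resolve relationships within it.
Most parsimonious ingroup topology: (((Lineage V,Lineage B),Lineage D),Lineage U).
Changes per character on this tree: C1: 1; C2: 1; C3: 1.
Total = 3.

3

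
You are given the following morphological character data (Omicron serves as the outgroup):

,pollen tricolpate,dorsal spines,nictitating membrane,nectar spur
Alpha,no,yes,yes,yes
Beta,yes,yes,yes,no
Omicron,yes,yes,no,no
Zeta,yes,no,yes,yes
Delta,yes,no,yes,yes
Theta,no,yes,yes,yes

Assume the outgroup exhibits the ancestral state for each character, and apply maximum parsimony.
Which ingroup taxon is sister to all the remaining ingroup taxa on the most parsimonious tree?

Beta

Character polarity is set by the outgroup: the derived state is whichever differs from the outgroup's state, so for pollen tricolpate, dorsal spines the derived state is 'no', and for the remaining characters it is 'yes'.
Only Alpha and Theta show the derived state 'no' for pollen tricolpate, supporting them as a clade.
dorsal spines (derived state 'no') is shared by Delta and Zeta — a synapomorphy uniting that clade.
nictitating membrane (derived state 'yes') is shared by all ingroup taxa — unites the whole ingroup.
Only Alpha, Delta, Theta, and Zeta show the derived state 'yes' for nectar spur, supporting them as a clade.
Most parsimonious ingroup topology: (((Alpha,Theta),(Delta,Zeta)),Beta).
Beta is sister to the clade containing all other ingroup taxa, so it is the earliest-diverging (most basal) ingroup lineage.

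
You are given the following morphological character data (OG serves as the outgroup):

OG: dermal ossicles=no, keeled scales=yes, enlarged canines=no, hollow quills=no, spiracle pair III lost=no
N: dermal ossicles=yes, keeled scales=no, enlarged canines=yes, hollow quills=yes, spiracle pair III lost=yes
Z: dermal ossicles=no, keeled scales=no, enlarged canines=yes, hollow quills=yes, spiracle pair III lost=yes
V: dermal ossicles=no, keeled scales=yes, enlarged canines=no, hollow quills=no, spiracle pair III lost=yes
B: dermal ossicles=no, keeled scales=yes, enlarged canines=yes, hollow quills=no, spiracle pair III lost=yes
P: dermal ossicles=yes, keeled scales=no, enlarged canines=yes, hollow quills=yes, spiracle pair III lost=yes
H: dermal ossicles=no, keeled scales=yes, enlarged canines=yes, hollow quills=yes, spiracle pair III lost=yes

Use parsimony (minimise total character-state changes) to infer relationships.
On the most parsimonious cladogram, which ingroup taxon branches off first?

Character polarity is set by the outgroup: the derived state is whichever differs from the outgroup's state, so for keeled scales the derived state is 'no', and for the remaining characters it is 'yes'.
Only N and P show the derived state 'yes' for dermal ossicles, supporting them as a clade.
Only N, P, and Z show the derived state 'no' for keeled scales, supporting them as a clade.
enlarged canines (derived state 'yes') is shared by B, H, N, P, and Z — a synapomorphy uniting that clade.
hollow quills: derived state 'yes' in H, N, P, and Z only — synapomorphy for {H, N, P, Z}.
spiracle pair III lost (derived state 'yes') is shared by all ingroup taxa — unites the whole ingroup.
Most parsimonious ingroup topology: (((((N,P),Z),H),B),V).
V is sister to the clade containing all other ingroup taxa, so it is the earliest-diverging (most basal) ingroup lineage.

V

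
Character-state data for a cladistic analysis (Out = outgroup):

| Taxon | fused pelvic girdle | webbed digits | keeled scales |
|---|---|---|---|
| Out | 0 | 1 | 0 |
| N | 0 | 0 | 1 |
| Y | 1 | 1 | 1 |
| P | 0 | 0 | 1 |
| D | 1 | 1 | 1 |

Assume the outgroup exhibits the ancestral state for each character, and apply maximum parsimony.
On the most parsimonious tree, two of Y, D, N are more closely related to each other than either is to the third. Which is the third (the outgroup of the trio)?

N

Character polarity is set by the outgroup: the derived state is whichever differs from the outgroup's state, so for webbed digits the derived state is '0', and for the remaining characters it is '1'.
fused pelvic girdle (derived state '1') is shared by D and Y — a synapomorphy uniting that clade.
webbed digits (derived state '0') is shared by N and P — a synapomorphy uniting that clade.
All ingroup taxa share the derived state '1' for keeled scales; it defines the ingroup but does not resolve relationships within it.
Most parsimonious ingroup topology: ((N,P),(Y,D)).
Y and D share a more recent common ancestor with each other than either does with N, so N is the least closely related of the three.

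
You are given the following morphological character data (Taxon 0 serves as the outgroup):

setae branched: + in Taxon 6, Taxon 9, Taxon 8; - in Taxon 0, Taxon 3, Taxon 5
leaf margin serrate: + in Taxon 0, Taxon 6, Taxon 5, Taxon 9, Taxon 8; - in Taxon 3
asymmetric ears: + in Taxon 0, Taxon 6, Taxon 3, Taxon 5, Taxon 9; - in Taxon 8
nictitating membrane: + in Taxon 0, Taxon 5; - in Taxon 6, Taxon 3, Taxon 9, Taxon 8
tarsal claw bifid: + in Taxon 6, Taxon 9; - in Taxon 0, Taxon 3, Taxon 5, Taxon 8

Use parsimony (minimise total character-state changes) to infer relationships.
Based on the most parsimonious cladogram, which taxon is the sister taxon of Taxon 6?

Character polarity is set by the outgroup: the derived state is whichever differs from the outgroup's state, so for leaf margin serrate, asymmetric ears, nictitating membrane the derived state is '-', and for the remaining characters it is '+'.
setae branched: derived state '+' in Taxon 6, Taxon 8, and Taxon 9 only — synapomorphy for {Taxon 6, Taxon 8, Taxon 9}.
leaf margin serrate (derived state '-') is unique to Taxon 3 (autapomorphy; uninformative for grouping).
asymmetric ears (derived state '-') is unique to Taxon 8 (autapomorphy; uninformative for grouping).
Only Taxon 3, Taxon 6, Taxon 8, and Taxon 9 show the derived state '-' for nictitating membrane, supporting them as a clade.
tarsal claw bifid: derived state '+' in Taxon 6 and Taxon 9 only — synapomorphy for {Taxon 6, Taxon 9}.
Most parsimonious ingroup topology: ((((Taxon 6,Taxon 9),Taxon 8),Taxon 3),Taxon 5).
Taxon 6 and Taxon 9 form a cherry on this tree, so they are sister taxa.

Taxon 9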